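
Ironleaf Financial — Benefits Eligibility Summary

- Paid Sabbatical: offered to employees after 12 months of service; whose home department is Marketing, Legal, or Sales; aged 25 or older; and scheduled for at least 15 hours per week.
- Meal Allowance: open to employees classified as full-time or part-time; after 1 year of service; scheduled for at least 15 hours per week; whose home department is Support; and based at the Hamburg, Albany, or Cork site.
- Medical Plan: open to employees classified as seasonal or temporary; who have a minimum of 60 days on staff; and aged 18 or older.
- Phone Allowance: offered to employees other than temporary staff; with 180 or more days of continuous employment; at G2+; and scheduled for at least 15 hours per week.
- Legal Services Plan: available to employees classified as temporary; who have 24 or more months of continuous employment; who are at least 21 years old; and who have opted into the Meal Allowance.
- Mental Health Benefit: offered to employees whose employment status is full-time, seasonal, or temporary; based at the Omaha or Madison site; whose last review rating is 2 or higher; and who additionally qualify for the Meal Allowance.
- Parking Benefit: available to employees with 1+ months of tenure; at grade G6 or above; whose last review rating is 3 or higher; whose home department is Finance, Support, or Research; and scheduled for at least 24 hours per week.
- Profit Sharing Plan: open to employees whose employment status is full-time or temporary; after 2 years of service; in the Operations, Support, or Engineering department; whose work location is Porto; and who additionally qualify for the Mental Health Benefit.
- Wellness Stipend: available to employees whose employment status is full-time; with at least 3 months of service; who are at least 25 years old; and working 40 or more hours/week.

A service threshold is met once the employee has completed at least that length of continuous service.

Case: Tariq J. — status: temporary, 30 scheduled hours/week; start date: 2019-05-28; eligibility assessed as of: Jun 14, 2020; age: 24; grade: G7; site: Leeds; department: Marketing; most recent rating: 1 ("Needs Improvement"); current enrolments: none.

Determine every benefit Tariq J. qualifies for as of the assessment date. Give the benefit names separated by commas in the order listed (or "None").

Service from 2019-05-28 to Jun 14, 2020: 383 days.
Paid Sabbatical — service 383 days ≥ 12 months (≈360 days) ✓; dept Marketing ✓; age 24 < 25 ✗ → not eligible.
Meal Allowance — status temporary ✗ (requires full-time or part-time) → not eligible.
Medical Plan — status temporary ✓; service 383 days ≥ 60 days ✓; age 24 ≥ 18 ✓ → eligible.
Phone Allowance — status temporary ✗ (excluded) → not eligible.
Legal Services Plan — status temporary ✓; service 383 days < 24 months (≈720 days) ✗ → not eligible.
Mental Health Benefit — status temporary ✓; site Leeds ✗ (not Omaha or Madison) → not eligible.
Parking Benefit — service 383 days ≥ 1 month (≈30 days) ✓; grade G7 ≥ G6 ✓; rating 1 < 3 ✗ → not eligible.
Profit Sharing Plan — status temporary ✓; service 383 days < 2 years (≈730 days) ✗ → not eligible.
Wellness Stipend — status temporary ✗ (requires full-time) → not eligible.

Medical Plan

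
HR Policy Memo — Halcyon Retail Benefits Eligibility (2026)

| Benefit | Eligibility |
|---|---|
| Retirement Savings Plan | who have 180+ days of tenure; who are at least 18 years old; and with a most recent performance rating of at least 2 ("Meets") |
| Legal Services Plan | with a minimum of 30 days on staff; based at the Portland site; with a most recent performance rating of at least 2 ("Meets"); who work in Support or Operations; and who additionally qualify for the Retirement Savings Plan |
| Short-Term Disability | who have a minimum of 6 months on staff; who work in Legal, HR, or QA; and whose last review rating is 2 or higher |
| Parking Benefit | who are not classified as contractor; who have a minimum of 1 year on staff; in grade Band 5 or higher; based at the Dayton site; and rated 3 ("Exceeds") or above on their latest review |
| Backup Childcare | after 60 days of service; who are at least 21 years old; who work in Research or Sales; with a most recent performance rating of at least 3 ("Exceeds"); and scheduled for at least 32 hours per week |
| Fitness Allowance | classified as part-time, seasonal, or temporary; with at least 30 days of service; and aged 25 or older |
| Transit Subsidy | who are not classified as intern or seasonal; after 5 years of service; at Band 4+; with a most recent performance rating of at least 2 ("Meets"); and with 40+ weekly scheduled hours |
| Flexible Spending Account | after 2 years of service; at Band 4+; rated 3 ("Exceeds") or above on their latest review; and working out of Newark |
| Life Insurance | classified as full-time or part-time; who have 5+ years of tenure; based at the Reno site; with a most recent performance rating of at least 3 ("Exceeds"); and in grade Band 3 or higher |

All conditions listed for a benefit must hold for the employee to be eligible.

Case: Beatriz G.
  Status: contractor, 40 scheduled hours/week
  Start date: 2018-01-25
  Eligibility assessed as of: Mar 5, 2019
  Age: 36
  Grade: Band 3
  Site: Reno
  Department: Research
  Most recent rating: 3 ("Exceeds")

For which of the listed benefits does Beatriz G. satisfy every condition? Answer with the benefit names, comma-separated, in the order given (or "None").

Service from 2018-01-25 to Mar 5, 2019: 404 days.
Retirement Savings Plan — service 404 days ≥ 180 days ✓; age 36 ≥ 18 ✓; rating 3 ≥ 2 ✓ → eligible.
Legal Services Plan — service 404 days ≥ 30 days ✓; site Reno ✗ (not Portland) → not eligible.
Short-Term Disability — service 404 days ≥ 6 months (≈180 days) ✓; dept Research ✗ → not eligible.
Parking Benefit — status contractor ✗ (excluded) → not eligible.
Backup Childcare — service 404 days ≥ 60 days ✓; age 36 ≥ 21 ✓; dept Research ✓; rating 3 ≥ 3 ✓; 40 hrs/wk ≥ 32 ✓ → eligible.
Fitness Allowance — status contractor ✗ (requires part-time, seasonal, or temporary) → not eligible.
Transit Subsidy — status contractor ✓ (not excluded); service 404 days < 5 years (≈1825 days) ✗ → not eligible.
Flexible Spending Account — service 404 days < 2 years (≈730 days) ✗ → not eligible.
Life Insurance — status contractor ✗ (requires full-time or part-time) → not eligible.

Retirement Savings Plan, Backup Childcare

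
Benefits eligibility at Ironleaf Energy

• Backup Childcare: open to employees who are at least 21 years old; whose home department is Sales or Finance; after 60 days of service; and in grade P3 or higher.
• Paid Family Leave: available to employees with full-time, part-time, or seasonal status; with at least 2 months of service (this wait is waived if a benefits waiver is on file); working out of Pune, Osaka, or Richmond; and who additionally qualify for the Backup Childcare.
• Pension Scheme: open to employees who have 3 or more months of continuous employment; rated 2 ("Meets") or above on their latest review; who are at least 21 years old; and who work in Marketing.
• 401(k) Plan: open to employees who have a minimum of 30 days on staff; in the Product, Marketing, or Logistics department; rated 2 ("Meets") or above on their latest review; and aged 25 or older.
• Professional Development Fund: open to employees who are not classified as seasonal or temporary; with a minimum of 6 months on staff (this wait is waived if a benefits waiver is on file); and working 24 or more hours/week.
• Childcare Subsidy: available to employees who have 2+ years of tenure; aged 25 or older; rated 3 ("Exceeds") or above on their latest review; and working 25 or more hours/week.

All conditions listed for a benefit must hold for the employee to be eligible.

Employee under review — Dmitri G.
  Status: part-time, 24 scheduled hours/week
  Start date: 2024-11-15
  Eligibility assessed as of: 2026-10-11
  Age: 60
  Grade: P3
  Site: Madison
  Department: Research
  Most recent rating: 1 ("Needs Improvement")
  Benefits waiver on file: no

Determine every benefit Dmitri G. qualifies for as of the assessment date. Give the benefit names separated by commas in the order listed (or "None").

Service from 2024-11-15 to 2026-10-11: 695 days.
Backup Childcare — age 60 ≥ 21 ✓; dept Research ✗ → not eligible.
Paid Family Leave — status part-time ✓; no waiver, service 695 days ≥ 2 months (≈60 days) ✓; site Madison ✗ (not Pune, Osaka, or Richmond) → not eligible.
Pension Scheme — service 695 days ≥ 3 months (≈90 days) ✓; rating 1 < 2 ✗ → not eligible.
401(k) Plan — service 695 days ≥ 30 days ✓; dept Research ✗ → not eligible.
Professional Development Fund — status part-time ✓ (not excluded); no waiver, service 695 days ≥ 6 months (≈180 days) ✓; 24 hrs/wk ≥ 24 ✓ → eligible.
Childcare Subsidy — service 695 days < 2 years (≈730 days) ✗ → not eligible.

Professional Development Fund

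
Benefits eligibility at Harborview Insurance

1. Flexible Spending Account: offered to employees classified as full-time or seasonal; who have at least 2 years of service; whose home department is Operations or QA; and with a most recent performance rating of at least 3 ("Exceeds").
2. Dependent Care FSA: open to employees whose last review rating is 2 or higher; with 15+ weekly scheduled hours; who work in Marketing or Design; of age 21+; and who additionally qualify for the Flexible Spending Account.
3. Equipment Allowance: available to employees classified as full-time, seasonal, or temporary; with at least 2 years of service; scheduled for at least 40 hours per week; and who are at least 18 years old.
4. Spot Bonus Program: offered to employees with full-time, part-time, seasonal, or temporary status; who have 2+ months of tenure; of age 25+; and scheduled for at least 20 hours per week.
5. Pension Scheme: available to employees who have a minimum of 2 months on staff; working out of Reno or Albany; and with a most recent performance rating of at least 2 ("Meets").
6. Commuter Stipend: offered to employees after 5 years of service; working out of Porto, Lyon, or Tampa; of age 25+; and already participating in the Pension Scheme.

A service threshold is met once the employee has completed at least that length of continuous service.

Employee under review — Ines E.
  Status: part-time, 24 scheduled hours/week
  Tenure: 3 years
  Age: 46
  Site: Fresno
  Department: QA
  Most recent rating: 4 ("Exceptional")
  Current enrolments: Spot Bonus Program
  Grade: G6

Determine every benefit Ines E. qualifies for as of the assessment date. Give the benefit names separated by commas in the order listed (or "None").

Spot Bonus Program

Flexible Spending Account — status part-time ✗ (requires full-time or seasonal) → not eligible.
Dependent Care FSA — rating 4 ≥ 2 ✓; 24 hrs/wk ≥ 15 ✓; dept QA ✗ → not eligible.
Equipment Allowance — status part-time ✗ (requires full-time, seasonal, or temporary) → not eligible.
Spot Bonus Program — status part-time ✓; service 3 years ≥ 2 months (≈60 days) ✓; age 46 ≥ 25 ✓; 24 hrs/wk ≥ 20 ✓ → eligible.
Pension Scheme — service 3 years ≥ 2 months (≈60 days) ✓; site Fresno ✗ (not Reno or Albany) → not eligible.
Commuter Stipend — service 3 years < 5 years ✗ → not eligible.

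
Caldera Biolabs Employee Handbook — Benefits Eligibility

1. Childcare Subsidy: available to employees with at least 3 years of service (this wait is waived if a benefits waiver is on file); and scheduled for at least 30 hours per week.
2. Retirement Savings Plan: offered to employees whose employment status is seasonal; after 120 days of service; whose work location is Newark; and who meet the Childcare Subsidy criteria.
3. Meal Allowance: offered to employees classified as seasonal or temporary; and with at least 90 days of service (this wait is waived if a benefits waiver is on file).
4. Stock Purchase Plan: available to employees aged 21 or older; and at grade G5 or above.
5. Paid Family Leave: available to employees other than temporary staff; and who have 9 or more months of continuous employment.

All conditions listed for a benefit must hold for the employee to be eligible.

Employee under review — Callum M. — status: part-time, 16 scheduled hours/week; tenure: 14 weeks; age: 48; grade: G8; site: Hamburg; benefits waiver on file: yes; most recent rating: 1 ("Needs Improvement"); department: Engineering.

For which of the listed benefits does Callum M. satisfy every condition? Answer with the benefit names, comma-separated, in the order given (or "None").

Childcare Subsidy — benefits waiver on file ✓; 16 hrs/wk < 30 ✗ → not eligible.
Retirement Savings Plan — status part-time ✗ (requires seasonal) → not eligible.
Meal Allowance — status part-time ✗ (requires seasonal or temporary) → not eligible.
Stock Purchase Plan — age 48 ≥ 21 ✓; grade G8 ≥ G5 ✓ → eligible.
Paid Family Leave — status part-time ✓ (not excluded); service 14 weeks < 9 months (≈270 days) ✗ → not eligible.

Stock Purchase Plan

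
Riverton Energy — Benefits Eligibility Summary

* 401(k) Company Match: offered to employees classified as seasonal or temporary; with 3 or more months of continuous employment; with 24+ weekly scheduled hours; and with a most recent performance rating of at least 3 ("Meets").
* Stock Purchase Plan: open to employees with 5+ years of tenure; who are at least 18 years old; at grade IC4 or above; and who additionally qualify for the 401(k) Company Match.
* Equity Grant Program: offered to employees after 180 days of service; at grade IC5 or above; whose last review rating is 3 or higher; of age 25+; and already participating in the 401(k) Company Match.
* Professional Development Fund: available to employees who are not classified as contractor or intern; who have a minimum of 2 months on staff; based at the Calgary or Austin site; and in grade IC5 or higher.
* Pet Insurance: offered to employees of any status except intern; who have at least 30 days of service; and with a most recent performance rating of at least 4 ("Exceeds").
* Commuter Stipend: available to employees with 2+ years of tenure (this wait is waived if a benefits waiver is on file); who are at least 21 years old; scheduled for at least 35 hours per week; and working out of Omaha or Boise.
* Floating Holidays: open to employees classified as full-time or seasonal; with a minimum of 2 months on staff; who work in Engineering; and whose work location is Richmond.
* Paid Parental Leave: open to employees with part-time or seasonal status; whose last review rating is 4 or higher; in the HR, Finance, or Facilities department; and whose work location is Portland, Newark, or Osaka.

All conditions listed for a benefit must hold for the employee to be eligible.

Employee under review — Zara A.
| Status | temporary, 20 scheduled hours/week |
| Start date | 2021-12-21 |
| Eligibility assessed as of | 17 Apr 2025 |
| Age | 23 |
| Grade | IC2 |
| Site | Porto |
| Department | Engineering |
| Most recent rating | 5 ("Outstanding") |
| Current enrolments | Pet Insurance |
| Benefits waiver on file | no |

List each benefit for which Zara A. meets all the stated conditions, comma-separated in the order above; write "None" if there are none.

Service from 2021-12-21 to 17 Apr 2025: 1213 days.
401(k) Company Match — status temporary ✓; service 1213 days ≥ 3 months (≈90 days) ✓; 20 hrs/wk < 24 ✗ → not eligible.
Stock Purchase Plan — service 1213 days < 5 years (≈1825 days) ✗ → not eligible.
Equity Grant Program — service 1213 days ≥ 180 days ✓; grade IC2 < IC5 ✗ → not eligible.
Professional Development Fund — status temporary ✓ (not excluded); service 1213 days ≥ 2 months (≈60 days) ✓; site Porto ✗ (not Calgary or Austin) → not eligible.
Pet Insurance — status temporary ✓ (not excluded); service 1213 days ≥ 30 days ✓; rating 5 ≥ 4 ✓ → eligible.
Commuter Stipend — no waiver, service 1213 days ≥ 2 years (≈730 days) ✓; age 23 ≥ 21 ✓; 20 hrs/wk < 35 ✗ → not eligible.
Floating Holidays — status temporary ✗ (requires full-time or seasonal) → not eligible.
Paid Parental Leave — status temporary ✗ (requires part-time or seasonal) → not eligible.

Pet Insurance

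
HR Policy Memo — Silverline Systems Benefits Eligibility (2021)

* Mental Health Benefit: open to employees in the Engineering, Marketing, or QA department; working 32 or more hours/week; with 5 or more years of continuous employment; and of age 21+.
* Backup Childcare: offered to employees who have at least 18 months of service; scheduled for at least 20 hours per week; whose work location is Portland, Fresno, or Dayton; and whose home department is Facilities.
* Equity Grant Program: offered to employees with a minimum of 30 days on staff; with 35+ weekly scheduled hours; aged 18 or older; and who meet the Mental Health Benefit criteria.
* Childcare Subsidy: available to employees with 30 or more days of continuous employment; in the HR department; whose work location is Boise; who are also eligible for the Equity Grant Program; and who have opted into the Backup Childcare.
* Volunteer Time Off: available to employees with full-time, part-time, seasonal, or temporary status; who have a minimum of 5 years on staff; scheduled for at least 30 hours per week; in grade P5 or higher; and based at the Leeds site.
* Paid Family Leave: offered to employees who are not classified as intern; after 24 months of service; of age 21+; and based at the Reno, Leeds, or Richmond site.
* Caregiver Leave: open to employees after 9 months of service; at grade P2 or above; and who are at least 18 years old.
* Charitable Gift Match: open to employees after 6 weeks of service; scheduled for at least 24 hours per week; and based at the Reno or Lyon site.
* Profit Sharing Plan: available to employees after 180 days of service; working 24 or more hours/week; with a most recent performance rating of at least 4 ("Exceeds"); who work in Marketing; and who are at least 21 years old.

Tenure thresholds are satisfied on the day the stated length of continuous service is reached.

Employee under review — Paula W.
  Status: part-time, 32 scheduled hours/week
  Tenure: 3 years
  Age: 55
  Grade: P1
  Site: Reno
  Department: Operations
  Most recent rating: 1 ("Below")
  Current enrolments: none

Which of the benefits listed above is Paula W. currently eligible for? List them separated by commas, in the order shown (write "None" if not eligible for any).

Mental Health Benefit — dept Operations ✗ → not eligible.
Backup Childcare — service 3 years ≥ 18 months (≈540 days) ✓; 32 hrs/wk ≥ 20 ✓; site Reno ✗ (not Portland, Fresno, or Dayton) → not eligible.
Equity Grant Program — service 3 years ≥ 30 days ✓; 32 hrs/wk < 35 ✗ → not eligible.
Childcare Subsidy — service 3 years ≥ 30 days ✓; dept Operations ✗ → not eligible.
Volunteer Time Off — status part-time ✓; service 3 years < 5 years ✗ → not eligible.
Paid Family Leave — status part-time ✓ (not excluded); service 3 years ≥ 24 months (≈720 days) ✓; age 55 ≥ 21 ✓; site Reno ✓ → eligible.
Caregiver Leave — service 3 years ≥ 9 months (≈270 days) ✓; grade P1 < P2 ✗ → not eligible.
Charitable Gift Match — service 3 years ≥ 6 weeks (≈42 days) ✓; 32 hrs/wk ≥ 24 ✓; site Reno ✓ → eligible.
Profit Sharing Plan — service 3 years ≥ 180 days ✓; 32 hrs/wk ≥ 24 ✓; rating 1 < 4 ✗ → not eligible.

Paid Family Leave, Charitable Gift Match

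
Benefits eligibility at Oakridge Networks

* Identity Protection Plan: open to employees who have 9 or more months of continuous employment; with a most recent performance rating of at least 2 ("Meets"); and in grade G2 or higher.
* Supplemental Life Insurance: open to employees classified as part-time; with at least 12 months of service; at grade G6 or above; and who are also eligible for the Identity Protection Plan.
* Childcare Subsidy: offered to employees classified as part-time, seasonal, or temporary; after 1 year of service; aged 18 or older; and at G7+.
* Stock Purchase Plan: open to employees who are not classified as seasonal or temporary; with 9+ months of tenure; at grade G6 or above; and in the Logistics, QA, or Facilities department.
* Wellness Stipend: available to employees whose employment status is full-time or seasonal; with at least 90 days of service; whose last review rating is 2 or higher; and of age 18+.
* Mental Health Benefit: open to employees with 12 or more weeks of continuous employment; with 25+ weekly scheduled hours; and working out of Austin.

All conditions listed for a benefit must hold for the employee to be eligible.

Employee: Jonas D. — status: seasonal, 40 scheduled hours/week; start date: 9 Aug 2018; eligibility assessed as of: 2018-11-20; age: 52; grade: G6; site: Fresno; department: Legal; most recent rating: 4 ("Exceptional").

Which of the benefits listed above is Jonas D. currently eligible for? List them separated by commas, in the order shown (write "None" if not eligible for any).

Service from 9 Aug 2018 to 2018-11-20: 103 days.
Identity Protection Plan — service 103 days < 9 months (≈270 days) ✗ → not eligible.
Supplemental Life Insurance — status seasonal ✗ (requires part-time) → not eligible.
Childcare Subsidy — status seasonal ✓; service 103 days < 1 year (≈365 days) ✗ → not eligible.
Stock Purchase Plan — status seasonal ✗ (excluded) → not eligible.
Wellness Stipend — status seasonal ✓; service 103 days ≥ 90 days ✓; rating 4 ≥ 2 ✓; age 52 ≥ 18 ✓ → eligible.
Mental Health Benefit — service 103 days ≥ 12 weeks (≈84 days) ✓; 40 hrs/wk ≥ 25 ✓; site Fresno ✗ (not Austin) → not eligible.

Wellness Stipend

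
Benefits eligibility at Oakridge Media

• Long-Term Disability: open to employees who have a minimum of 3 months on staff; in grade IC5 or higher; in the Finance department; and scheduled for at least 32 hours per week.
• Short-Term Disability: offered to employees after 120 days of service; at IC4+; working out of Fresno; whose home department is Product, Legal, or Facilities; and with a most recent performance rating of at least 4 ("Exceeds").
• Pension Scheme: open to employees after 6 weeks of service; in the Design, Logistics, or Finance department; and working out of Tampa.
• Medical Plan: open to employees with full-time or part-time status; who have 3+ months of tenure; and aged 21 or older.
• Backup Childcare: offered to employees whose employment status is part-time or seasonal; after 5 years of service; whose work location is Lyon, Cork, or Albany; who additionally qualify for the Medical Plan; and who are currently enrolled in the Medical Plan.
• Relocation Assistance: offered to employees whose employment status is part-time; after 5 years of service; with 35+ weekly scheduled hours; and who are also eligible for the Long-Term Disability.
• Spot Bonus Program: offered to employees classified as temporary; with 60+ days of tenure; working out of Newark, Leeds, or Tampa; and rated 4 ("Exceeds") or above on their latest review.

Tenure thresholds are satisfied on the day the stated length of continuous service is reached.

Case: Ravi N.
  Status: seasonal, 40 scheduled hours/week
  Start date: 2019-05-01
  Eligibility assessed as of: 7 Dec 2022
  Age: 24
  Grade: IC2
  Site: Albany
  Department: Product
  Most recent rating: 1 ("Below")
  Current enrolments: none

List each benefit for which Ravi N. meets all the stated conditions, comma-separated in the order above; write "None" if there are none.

Service from 2019-05-01 to 7 Dec 2022: 1316 days.
Long-Term Disability — service 1316 days ≥ 3 months (≈90 days) ✓; grade IC2 < IC5 ✗ → not eligible.
Short-Term Disability — service 1316 days ≥ 120 days ✓; grade IC2 < IC4 ✗ → not eligible.
Pension Scheme — service 1316 days ≥ 6 weeks (≈42 days) ✓; dept Product ✗ → not eligible.
Medical Plan — status seasonal ✗ (requires full-time or part-time) → not eligible.
Backup Childcare — status seasonal ✓; service 1316 days < 5 years (≈1825 days) ✗ → not eligible.
Relocation Assistance — status seasonal ✗ (requires part-time) → not eligible.
Spot Bonus Program — status seasonal ✗ (requires temporary) → not eligible.

None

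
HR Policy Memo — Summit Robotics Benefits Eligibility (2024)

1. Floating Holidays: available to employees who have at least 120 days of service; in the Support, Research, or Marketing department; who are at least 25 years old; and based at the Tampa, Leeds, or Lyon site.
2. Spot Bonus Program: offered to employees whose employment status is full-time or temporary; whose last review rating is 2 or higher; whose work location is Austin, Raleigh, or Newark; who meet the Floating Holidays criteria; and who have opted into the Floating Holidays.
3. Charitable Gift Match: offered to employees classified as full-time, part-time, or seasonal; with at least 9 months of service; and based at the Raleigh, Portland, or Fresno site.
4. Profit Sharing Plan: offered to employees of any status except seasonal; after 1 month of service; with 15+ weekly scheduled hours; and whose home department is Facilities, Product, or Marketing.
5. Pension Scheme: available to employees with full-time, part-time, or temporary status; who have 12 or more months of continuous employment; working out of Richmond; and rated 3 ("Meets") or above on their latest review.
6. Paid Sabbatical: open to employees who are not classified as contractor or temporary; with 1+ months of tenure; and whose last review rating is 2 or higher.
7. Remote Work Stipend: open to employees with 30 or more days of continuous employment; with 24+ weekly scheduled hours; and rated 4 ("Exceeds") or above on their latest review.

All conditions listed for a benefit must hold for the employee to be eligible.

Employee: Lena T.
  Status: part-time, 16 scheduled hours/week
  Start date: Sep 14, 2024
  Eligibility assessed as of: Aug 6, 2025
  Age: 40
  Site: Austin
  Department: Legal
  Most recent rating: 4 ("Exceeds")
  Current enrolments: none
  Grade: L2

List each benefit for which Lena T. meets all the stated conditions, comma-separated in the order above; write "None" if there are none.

Service from Sep 14, 2024 to Aug 6, 2025: 326 days.
Floating Holidays — service 326 days ≥ 120 days ✓; dept Legal ✗ → not eligible.
Spot Bonus Program — status part-time ✗ (requires full-time or temporary) → not eligible.
Charitable Gift Match — status part-time ✓; service 326 days ≥ 9 months (≈270 days) ✓; site Austin ✗ (not Raleigh, Portland, or Fresno) → not eligible.
Profit Sharing Plan — status part-time ✓ (not excluded); service 326 days ≥ 1 month (≈30 days) ✓; 16 hrs/wk ≥ 15 ✓; dept Legal ✗ → not eligible.
Pension Scheme — status part-time ✓; service 326 days < 12 months (≈360 days) ✗ → not eligible.
Paid Sabbatical — status part-time ✓ (not excluded); service 326 days ≥ 1 month (≈30 days) ✓; rating 4 ≥ 2 ✓ → eligible.
Remote Work Stipend — service 326 days ≥ 30 days ✓; 16 hrs/wk < 24 ✗ → not eligible.

Paid Sabbatical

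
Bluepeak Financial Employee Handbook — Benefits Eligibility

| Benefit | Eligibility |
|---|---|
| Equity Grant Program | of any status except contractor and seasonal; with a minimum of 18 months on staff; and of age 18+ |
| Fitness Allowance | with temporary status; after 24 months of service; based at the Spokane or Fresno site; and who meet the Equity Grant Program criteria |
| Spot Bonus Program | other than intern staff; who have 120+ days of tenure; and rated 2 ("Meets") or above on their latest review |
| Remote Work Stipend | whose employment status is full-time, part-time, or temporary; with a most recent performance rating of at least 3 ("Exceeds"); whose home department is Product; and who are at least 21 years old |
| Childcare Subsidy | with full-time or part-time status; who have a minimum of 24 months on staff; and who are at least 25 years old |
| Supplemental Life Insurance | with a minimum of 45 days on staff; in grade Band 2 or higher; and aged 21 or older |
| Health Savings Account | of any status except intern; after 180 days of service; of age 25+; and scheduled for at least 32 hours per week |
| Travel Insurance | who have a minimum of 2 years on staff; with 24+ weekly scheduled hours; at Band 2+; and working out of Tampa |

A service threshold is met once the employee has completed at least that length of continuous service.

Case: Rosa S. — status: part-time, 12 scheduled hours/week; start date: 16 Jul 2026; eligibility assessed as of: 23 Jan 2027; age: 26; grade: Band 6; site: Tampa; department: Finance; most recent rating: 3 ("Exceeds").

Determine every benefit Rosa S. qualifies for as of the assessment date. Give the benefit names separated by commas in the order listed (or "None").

Service from 16 Jul 2026 to 23 Jan 2027: 191 days.
Equity Grant Program — status part-time ✓ (not excluded); service 191 days < 18 months (≈540 days) ✗ → not eligible.
Fitness Allowance — status part-time ✗ (requires temporary) → not eligible.
Spot Bonus Program — status part-time ✓ (not excluded); service 191 days ≥ 120 days ✓; rating 3 ≥ 2 ✓ → eligible.
Remote Work Stipend — status part-time ✓; rating 3 ≥ 3 ✓; dept Finance ✗ → not eligible.
Childcare Subsidy — status part-time ✓; service 191 days < 24 months (≈720 days) ✗ → not eligible.
Supplemental Life Insurance — service 191 days ≥ 45 days ✓; grade Band 6 ≥ Band 2 ✓; age 26 ≥ 21 ✓ → eligible.
Health Savings Account — status part-time ✓ (not excluded); service 191 days ≥ 180 days ✓; age 26 ≥ 25 ✓; 12 hrs/wk < 32 ✗ → not eligible.
Travel Insurance — service 191 days < 2 years (≈730 days) ✗ → not eligible.

Spot Bonus Program, Supplemental Life Insurance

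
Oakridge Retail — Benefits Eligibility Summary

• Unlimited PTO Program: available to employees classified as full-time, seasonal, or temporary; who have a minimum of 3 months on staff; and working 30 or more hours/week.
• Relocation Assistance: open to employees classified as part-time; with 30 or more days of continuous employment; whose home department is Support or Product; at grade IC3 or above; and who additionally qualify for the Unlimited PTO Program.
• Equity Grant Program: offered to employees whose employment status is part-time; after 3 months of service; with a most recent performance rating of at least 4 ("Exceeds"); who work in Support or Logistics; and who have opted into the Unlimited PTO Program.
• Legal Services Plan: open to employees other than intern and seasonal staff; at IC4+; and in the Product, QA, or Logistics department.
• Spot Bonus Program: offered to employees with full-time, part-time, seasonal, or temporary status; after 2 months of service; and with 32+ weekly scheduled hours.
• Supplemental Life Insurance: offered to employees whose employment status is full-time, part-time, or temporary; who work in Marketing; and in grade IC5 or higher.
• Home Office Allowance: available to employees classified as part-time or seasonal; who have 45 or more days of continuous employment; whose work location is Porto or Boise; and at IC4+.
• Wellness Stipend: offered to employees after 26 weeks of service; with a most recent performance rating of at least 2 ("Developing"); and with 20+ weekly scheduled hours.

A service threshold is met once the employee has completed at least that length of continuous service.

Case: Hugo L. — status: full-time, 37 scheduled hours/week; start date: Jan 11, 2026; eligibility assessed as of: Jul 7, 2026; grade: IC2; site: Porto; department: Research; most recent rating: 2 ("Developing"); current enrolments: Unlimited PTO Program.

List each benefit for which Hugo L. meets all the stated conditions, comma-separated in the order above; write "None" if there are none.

Unlimited PTO Program, Spot Bonus Program

Service from Jan 11, 2026 to Jul 7, 2026: 177 days.
Unlimited PTO Program — status full-time ✓; service 177 days ≥ 3 months (≈90 days) ✓; 37 hrs/wk ≥ 30 ✓ → eligible.
Relocation Assistance — status full-time ✗ (requires part-time) → not eligible.
Equity Grant Program — status full-time ✗ (requires part-time) → not eligible.
Legal Services Plan — status full-time ✓ (not excluded); grade IC2 < IC4 ✗ → not eligible.
Spot Bonus Program — status full-time ✓; service 177 days ≥ 2 months (≈60 days) ✓; 37 hrs/wk ≥ 32 ✓ → eligible.
Supplemental Life Insurance — status full-time ✓; dept Research ✗ → not eligible.
Home Office Allowance — status full-time ✗ (requires part-time or seasonal) → not eligible.
Wellness Stipend — service 177 days < 26 weeks (≈182 days) ✗ → not eligible.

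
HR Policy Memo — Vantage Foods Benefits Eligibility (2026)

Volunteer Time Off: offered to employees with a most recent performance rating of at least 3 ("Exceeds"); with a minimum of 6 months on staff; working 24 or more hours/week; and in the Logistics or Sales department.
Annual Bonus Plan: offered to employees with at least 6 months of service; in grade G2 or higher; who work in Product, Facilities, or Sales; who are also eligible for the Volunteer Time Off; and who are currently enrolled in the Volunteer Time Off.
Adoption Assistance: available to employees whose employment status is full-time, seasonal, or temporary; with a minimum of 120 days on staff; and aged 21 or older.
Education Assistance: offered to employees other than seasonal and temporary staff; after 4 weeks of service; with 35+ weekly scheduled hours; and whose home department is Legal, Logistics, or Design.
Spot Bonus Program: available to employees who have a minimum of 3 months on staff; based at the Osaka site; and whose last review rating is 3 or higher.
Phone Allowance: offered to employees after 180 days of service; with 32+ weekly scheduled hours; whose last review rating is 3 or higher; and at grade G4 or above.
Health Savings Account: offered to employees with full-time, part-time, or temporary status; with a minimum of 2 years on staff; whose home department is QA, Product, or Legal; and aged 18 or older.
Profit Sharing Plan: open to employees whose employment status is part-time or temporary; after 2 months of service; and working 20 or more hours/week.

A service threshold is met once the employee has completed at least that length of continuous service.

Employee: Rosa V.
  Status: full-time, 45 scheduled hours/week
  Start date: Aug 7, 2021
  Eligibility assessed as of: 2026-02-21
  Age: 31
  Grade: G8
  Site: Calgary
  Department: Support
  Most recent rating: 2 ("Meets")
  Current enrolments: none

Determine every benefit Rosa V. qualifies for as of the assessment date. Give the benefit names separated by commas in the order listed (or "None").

Adoption Assistance

Service from Aug 7, 2021 to 2026-02-21: 1659 days.
Volunteer Time Off — rating 2 < 3 ✗ → not eligible.
Annual Bonus Plan — service 1659 days ≥ 6 months (≈180 days) ✓; grade G8 ≥ G2 ✓; dept Support ✗ → not eligible.
Adoption Assistance — status full-time ✓; service 1659 days ≥ 120 days ✓; age 31 ≥ 21 ✓ → eligible.
Education Assistance — status full-time ✓ (not excluded); service 1659 days ≥ 4 weeks (≈28 days) ✓; 45 hrs/wk ≥ 35 ✓; dept Support ✗ → not eligible.
Spot Bonus Program — service 1659 days ≥ 3 months (≈90 days) ✓; site Calgary ✗ (not Osaka) → not eligible.
Phone Allowance — service 1659 days ≥ 180 days ✓; 45 hrs/wk ≥ 32 ✓; rating 2 < 3 ✗ → not eligible.
Health Savings Account — status full-time ✓; service 1659 days ≥ 2 years (≈730 days) ✓; dept Support ✗ → not eligible.
Profit Sharing Plan — status full-time ✗ (requires part-time or temporary) → not eligible.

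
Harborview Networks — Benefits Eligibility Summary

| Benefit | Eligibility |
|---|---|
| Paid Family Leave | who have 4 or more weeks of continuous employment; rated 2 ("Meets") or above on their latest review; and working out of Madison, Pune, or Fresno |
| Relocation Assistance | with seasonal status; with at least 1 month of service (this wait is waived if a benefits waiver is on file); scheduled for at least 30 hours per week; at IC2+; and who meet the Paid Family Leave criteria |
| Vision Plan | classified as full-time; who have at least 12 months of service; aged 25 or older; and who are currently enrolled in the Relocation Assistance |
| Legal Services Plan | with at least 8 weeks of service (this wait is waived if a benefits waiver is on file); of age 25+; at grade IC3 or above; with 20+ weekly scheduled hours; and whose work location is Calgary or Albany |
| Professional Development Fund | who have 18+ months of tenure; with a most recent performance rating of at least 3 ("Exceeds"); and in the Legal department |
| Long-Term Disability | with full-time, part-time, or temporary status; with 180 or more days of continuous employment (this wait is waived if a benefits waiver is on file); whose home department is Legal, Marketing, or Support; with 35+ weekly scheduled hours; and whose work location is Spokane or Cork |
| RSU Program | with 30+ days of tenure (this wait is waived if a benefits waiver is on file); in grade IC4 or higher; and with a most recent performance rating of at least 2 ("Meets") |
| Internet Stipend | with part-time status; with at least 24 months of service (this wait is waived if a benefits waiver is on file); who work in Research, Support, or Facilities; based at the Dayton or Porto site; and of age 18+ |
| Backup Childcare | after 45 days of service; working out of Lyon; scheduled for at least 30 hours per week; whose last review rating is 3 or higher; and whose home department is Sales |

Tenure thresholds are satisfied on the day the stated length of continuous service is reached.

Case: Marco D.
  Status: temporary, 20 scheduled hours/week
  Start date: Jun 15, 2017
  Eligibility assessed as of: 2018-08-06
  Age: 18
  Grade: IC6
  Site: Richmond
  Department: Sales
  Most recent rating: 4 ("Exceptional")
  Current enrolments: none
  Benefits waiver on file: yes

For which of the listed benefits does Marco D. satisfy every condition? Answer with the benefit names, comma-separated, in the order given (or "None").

RSU Program

Service from Jun 15, 2017 to 2018-08-06: 417 days.
Paid Family Leave — service 417 days ≥ 4 weeks (≈28 days) ✓; rating 4 ≥ 2 ✓; site Richmond ✗ (not Madison, Pune, or Fresno) → not eligible.
Relocation Assistance — status temporary ✗ (requires seasonal) → not eligible.
Vision Plan — status temporary ✗ (requires full-time) → not eligible.
Legal Services Plan — benefits waiver on file ✓; age 18 < 25 ✗ → not eligible.
Professional Development Fund — service 417 days < 18 months (≈540 days) ✗ → not eligible.
Long-Term Disability — status temporary ✓; benefits waiver on file ✓; dept Sales ✗ → not eligible.
RSU Program — benefits waiver on file ✓; grade IC6 ≥ IC4 ✓; rating 4 ≥ 2 ✓ → eligible.
Internet Stipend — status temporary ✗ (requires part-time) → not eligible.
Backup Childcare — service 417 days ≥ 45 days ✓; site Richmond ✗ (not Lyon) → not eligible.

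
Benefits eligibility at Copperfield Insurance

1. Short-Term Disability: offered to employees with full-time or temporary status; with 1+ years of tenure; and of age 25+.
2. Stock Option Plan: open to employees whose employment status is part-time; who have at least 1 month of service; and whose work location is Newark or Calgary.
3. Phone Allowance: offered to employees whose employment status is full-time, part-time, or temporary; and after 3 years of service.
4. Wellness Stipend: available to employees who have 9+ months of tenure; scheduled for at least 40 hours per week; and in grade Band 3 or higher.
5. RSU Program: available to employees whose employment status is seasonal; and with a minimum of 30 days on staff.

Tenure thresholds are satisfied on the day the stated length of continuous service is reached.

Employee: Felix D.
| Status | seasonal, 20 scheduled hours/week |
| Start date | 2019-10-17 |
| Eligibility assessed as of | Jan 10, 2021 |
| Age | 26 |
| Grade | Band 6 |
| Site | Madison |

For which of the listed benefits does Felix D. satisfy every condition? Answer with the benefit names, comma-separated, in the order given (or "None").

RSU Program

Service from 2019-10-17 to Jan 10, 2021: 451 days.
Short-Term Disability — status seasonal ✗ (requires full-time or temporary) → not eligible.
Stock Option Plan — status seasonal ✗ (requires part-time) → not eligible.
Phone Allowance — status seasonal ✗ (requires full-time, part-time, or temporary) → not eligible.
Wellness Stipend — service 451 days ≥ 9 months (≈270 days) ✓; 20 hrs/wk < 40 ✗ → not eligible.
RSU Program — status seasonal ✓; service 451 days ≥ 30 days ✓ → eligible.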